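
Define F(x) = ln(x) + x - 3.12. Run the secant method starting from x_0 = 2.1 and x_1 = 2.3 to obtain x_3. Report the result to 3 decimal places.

F(2.1) = -0.27806, F(2.3) = 0.01291
x_2 = 2.30000 − 0.01291·(2.30000 − 2.10000) / (0.01291 − (-0.27806)) = 2.30000 − (0.00258)/(0.29097) = 2.29113
F(2.29113) = 0.00017
x_3 = 2.29113 − 0.00017·(2.29113 − 2.30000) / (0.00017 − 0.01291) = 2.29113 − (0.00000)/(-0.01274) = 2.29101

2.291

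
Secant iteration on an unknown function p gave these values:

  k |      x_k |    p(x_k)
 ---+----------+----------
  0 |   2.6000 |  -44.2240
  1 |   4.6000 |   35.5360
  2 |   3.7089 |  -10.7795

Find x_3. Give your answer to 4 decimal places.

x_3 = 3.7089 − (-10.7795)·(3.7089 − 4.6000) / (-10.7795 − 35.5360)
   = 3.7089 − (9.605612)/(-46.315500) = 3.916295

3.9163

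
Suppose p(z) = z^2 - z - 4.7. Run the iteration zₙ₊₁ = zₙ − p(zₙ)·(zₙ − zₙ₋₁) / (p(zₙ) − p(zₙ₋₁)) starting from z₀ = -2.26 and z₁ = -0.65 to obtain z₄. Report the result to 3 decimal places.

p(-2.26) = 2.66760, p(-0.65) = -3.62750
z₂ = -0.65000 − (-3.62750)·(-0.65000 − (-2.26000)) / (-3.62750 − 2.66760) = -0.65000 − (-5.84028)/(-6.29510) = -1.57775
p(-1.57775) = -0.63296
z₃ = -1.57775 − (-0.63296)·(-1.57775 − (-0.65000)) / (-0.63296 − (-3.62750)) = -1.57775 − (0.58723)/(2.99454) = -1.77385
p(-1.77385) = 0.22039
z₄ = -1.77385 − 0.22039·(-1.77385 − (-1.57775)) / (0.22039 − (-0.63296)) = -1.77385 − (-0.04322)/(0.85334) = -1.72320

-1.723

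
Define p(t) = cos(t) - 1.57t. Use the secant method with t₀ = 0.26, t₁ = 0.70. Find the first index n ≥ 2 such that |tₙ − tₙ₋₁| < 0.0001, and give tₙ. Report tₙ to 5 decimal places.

p(0.26) = 0.5581900, p(0.70) = -0.3341578
t₂ = 0.7000000 − (-0.3341578)·(0.4400000)/(-0.8923478) = 0.5352330;  |Δ| = 0.1647670
p(0.5352330) = 0.0198339
t₃ = 0.5352330 − 0.0198339·(-0.1647670)/(0.3539917) = 0.5444648;  |Δ| = 0.0092318
p(0.5444648) = 0.0005948
t₄ = 0.5444648 − 0.0005948·(0.0092318)/(-0.0192391) = 0.5447503;  |Δ| = 0.0002854
p(0.5447503) = -0.0000012
t₅ = 0.5447503 − (-0.0000012)·(0.0002854)/(-0.0005960) = 0.5447497;  |Δ| = 0.0000006
|t₅ − t₄| = 0.0000006 < 0.0001

n = 5, tₙ = 0.54475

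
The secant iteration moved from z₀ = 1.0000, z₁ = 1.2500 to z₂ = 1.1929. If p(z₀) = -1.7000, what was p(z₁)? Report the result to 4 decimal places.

0.5032

The secant line through (1.0000, -1.7000) and (1.2500, p(z₁)) crosses zero at z₂ = 1.1929.
So (1.0000, -1.7000), (1.2500, p(z₁)), (1.1929, 0) are collinear:
p(z₁) = -1.7000 · (1.2500 − 1.1929) / (1.0000 − 1.1929) = -1.7000 · (0.057100)/(-0.192900) = 0.503214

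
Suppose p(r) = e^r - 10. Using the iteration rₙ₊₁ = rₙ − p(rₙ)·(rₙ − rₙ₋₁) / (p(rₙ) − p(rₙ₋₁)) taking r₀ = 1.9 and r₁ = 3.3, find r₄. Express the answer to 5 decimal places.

2.30941

p(1.9) = -3.3141056, p(3.3) = 17.1126389
r₂ = 3.3000000 − 17.1126389·(3.3000000 − 1.9000000) / (17.1126389 − (-3.3141056)) = 3.3000000 − (23.9576945)/(20.4267445) = 2.1271408
p(2.1271408) = -1.6091583
r₃ = 2.1271408 − (-1.6091583)·(2.1271408 − 3.3000000) / (-1.6091583 − 17.1126389) = 2.1271408 − (1.8873161)/(-18.7217972) = 2.2279493
p(2.2279493) = -0.7191854
r₄ = 2.2279493 − (-0.7191854)·(2.2279493 − 2.1271408) / (-0.7191854 − (-1.6091583)) = 2.2279493 − (-0.0725000)/(0.8899729) = 2.3094125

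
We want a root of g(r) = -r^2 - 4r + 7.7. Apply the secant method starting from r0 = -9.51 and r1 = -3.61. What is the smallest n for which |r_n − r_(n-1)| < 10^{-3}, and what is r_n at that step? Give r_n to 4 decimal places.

g(-9.51) = -44.700100, g(-3.61) = 9.107900
r2 = -3.610000 − 9.107900·(5.900000)/(53.808000) = -4.608673;  |Δ| = 0.998673
g(-4.608673) = 4.894824
r3 = -4.608673 − 4.894824·(-0.998673)/(-4.213076) = -5.768949;  |Δ| = 1.160276
g(-5.768949) = -2.504976
r4 = -5.768949 − (-2.504976)·(-1.160276)/(-7.399800) = -5.376173;  |Δ| = 0.392776
g(-5.376173) = 0.301455
r5 = -5.376173 − 0.301455·(0.392776)/(2.806431) = -5.418363;  |Δ| = 0.042190
g(-5.418363) = 0.014791
r6 = -5.418363 − 0.014791·(-0.042190)/(-0.286664) = -5.420540;  |Δ| = 0.002177
g(-5.420540) = -0.000097
r7 = -5.420540 − (-0.000097)·(-0.002177)/(-0.014888) = -5.420526;  |Δ| = 0.000014
|r7 − r6| = 0.000014 < 10^{-3}

n = 7, r_n = -5.4205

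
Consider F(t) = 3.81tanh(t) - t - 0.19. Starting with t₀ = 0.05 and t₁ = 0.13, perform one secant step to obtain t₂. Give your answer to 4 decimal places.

F(0.05) = -0.049659, F(0.13) = 0.172529
t₂ = 0.130000 − 0.172529·(0.130000 − 0.050000) / (0.172529 − (-0.049659)) = 0.130000 − (0.013802)/(0.222187) = 0.067880

0.0679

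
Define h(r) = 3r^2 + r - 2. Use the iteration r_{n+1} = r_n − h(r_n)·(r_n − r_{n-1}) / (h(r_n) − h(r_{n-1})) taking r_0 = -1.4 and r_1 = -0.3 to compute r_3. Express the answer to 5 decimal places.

h(-1.4) = 2.4800000, h(-0.3) = -2.0300000
r_2 = -0.3000000 − (-2.0300000)·(-0.3000000 − (-1.4000000)) / (-2.0300000 − 2.4800000) = -0.3000000 − (-2.2330000)/(-4.5100000) = -0.7951220
h(-0.7951220) = -0.8984652
r_3 = -0.7951220 − (-0.8984652)·(-0.7951220 − (-0.3000000)) / (-0.8984652 − (-2.0300000)) = -0.7951220 − (0.4448498)/(1.1315348) = -1.1882604

-1.18826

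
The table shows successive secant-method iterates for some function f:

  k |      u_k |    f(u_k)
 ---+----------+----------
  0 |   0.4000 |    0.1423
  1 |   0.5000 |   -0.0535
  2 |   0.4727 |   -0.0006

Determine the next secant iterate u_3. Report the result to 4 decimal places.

0.4724

u_3 = 0.4727 − (-0.0006)·(0.4727 − 0.5000) / (-0.0006 − (-0.0535))
   = 0.4727 − (0.000016)/(0.052900) = 0.472390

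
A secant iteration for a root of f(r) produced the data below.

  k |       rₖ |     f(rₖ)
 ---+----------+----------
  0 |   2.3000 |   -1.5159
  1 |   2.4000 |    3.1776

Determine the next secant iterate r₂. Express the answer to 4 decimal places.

r₂ = 2.4000 − 3.1776·(2.4000 − 2.3000) / (3.1776 − (-1.5159))
   = 2.4000 − (0.317760)/(4.693500) = 2.332298

2.3323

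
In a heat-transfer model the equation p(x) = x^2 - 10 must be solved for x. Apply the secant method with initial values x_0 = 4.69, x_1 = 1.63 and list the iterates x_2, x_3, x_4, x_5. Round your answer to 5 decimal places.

2.79188, 3.29063, 3.15446, 3.16212

p(4.69) = 11.9961000, p(1.63) = -7.3431000
x_2 = 1.6300000 − (-7.3431000)·(1.6300000 − 4.6900000) / (-7.3431000 − 11.9961000) = 1.6300000 − (22.4698860)/(-19.3392000) = 2.7918829
p(2.7918829) = -2.2053898
x_3 = 2.7918829 − (-2.2053898)·(2.7918829 − 1.6300000) / (-2.2053898 − (-7.3431000)) = 2.7918829 − (-2.5624047)/(5.1377102) = 3.2906274
p(3.2906274) = 0.8282288
x_4 = 3.2906274 − 0.8282288·(3.2906274 − 2.7918829) / (0.8282288 − (-2.2053898)) = 3.2906274 − (0.4130746)/(3.0336186) = 3.1544618
p(3.1544618) = -0.0493708
x_5 = 3.1544618 − (-0.0493708)·(3.1544618 − 3.2906274) / (-0.0493708 − 0.8282288) = 3.1544618 − (0.0067226)/(-0.8775996) = 3.1621220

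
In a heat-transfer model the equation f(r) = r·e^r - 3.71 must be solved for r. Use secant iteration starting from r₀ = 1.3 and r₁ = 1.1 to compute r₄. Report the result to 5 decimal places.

f(1.3) = 1.0600857, f(1.1) = -0.4054174
r₂ = 1.1000000 − (-0.4054174)·(1.1000000 − 1.3000000) / (-0.4054174 − 1.0600857) = 1.1000000 − (0.0810835)/(-1.4655030) = 1.1553281
f(1.1553281) = -0.0417583
r₃ = 1.1553281 − (-0.0417583)·(1.1553281 − 1.1000000) / (-0.0417583 − (-0.4054174)) = 1.1553281 − (-0.0023104)/(0.3636591) = 1.1616813
f(1.1616813) = 0.0019215
r₄ = 1.1616813 − 0.0019215·(1.1616813 − 1.1553281) / (0.0019215 − (-0.0417583)) = 1.1616813 − (0.0000122)/(0.0436798) = 1.1614018

1.16140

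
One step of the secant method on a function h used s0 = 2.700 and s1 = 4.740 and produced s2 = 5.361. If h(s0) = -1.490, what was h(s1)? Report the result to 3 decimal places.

The secant line through (2.700, -1.490) and (4.740, h(s1)) crosses zero at s2 = 5.361.
So (2.700, -1.490), (4.740, h(s1)), (5.361, 0) are collinear:
h(s1) = -1.490 · (4.740 − 5.361) / (2.700 − 5.361) = -1.490 · (-0.62100)/(-2.66100) = -0.34772

-0.348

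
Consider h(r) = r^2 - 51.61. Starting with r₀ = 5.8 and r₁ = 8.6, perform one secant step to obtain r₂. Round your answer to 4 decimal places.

7.0479

h(5.8) = -17.970000, h(8.6) = 22.350000
r₂ = 8.600000 − 22.350000·(8.600000 − 5.800000) / (22.350000 − (-17.970000)) = 8.600000 − (62.580000)/(40.320000) = 7.047917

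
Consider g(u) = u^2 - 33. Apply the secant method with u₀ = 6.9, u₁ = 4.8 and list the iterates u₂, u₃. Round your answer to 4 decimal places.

5.6513, 5.7530

g(6.9) = 14.610000, g(4.8) = -9.960000
u₂ = 4.800000 − (-9.960000)·(4.800000 − 6.900000) / (-9.960000 − 14.610000) = 4.800000 − (20.916000)/(-24.570000) = 5.651282
g(5.651282) = -1.063011
u₃ = 5.651282 − (-1.063011)·(5.651282 − 4.800000) / (-1.063011 − (-9.960000)) = 5.651282 − (-0.904922)/(8.896989) = 5.752993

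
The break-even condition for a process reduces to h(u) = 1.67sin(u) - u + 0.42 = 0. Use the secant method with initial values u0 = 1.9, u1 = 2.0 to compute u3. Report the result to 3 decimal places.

1.963

h(1.9) = 0.10032, h(2.0) = -0.06147
u2 = 2.00000 − (-0.06147)·(2.00000 − 1.90000) / (-0.06147 − 0.10032) = 2.00000 − (-0.00615)/(-0.16179) = 1.96201
h(1.96201) = 0.00182
u3 = 1.96201 − 0.00182·(1.96201 − 2.00000) / (0.00182 − (-0.06147)) = 1.96201 − (-0.00007)/(0.06330) = 1.96310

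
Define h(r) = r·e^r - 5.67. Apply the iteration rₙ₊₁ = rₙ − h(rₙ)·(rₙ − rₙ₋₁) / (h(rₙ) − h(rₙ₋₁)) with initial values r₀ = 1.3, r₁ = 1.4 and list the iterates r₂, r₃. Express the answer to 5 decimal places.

h(1.3) = -0.8999143, h(1.4) = 0.0072800
r₂ = 1.4000000 − 0.0072800·(1.4000000 − 1.3000000) / (0.0072800 − (-0.8999143)) = 1.4000000 − (0.0007280)/(0.9071943) = 1.3991975
h(1.3991975) = -0.0005256
r₃ = 1.3991975 − (-0.0005256)·(1.3991975 − 1.4000000) / (-0.0005256 − 0.0072800) = 1.3991975 − (0.0000004)/(-0.0078056) = 1.3992516

1.39920, 1.39925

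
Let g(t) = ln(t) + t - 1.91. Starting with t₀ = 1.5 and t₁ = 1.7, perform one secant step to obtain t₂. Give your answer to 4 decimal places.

g(1.5) = -0.004535, g(1.7) = 0.320628
t₂ = 1.700000 − 0.320628·(1.700000 − 1.500000) / (0.320628 − (-0.004535)) = 1.700000 − (0.064126)/(0.325163) = 1.502789

1.5028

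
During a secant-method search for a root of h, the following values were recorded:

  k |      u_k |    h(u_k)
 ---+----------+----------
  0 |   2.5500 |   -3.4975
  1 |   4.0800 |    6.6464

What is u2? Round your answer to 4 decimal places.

u2 = 4.0800 − 6.6464·(4.0800 − 2.5500) / (6.6464 − (-3.4975))
   = 4.0800 − (10.168992)/(10.143900) = 3.077526

3.0775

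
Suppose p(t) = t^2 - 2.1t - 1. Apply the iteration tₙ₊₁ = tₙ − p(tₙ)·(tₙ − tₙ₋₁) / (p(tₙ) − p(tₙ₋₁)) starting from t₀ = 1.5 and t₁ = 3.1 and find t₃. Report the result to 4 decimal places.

p(1.5) = -1.900000, p(3.1) = 2.100000
t₂ = 3.100000 − 2.100000·(3.100000 − 1.500000) / (2.100000 − (-1.900000)) = 3.100000 − (3.360000)/(4.000000) = 2.260000
p(2.260000) = -0.638400
t₃ = 2.260000 − (-0.638400)·(2.260000 − 3.100000) / (-0.638400 − 2.100000) = 2.260000 − (0.536256)/(-2.738400) = 2.455828

2.4558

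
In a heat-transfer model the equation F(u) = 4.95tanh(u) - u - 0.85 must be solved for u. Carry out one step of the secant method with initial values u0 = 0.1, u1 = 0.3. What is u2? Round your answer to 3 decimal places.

0.222

F(0.1) = -0.45664, F(0.3) = 0.29200
u2 = 0.30000 − 0.29200·(0.30000 − 0.10000) / (0.29200 − (-0.45664)) = 0.30000 − (0.05840)/(0.74864) = 0.22199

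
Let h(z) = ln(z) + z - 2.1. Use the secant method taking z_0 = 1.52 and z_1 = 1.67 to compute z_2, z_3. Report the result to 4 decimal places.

h(1.52) = -0.161290, h(1.67) = 0.082824
z_2 = 1.670000 − 0.082824·(1.670000 − 1.520000) / (0.082824 − (-0.161290)) = 1.670000 − (0.012424)/(0.244113) = 1.619107
h(1.619107) = 0.000983
z_3 = 1.619107 − 0.000983·(1.619107 − 1.670000) / (0.000983 − 0.082824) = 1.619107 − (-0.000050)/(-0.081841) = 1.618496

1.6191, 1.6185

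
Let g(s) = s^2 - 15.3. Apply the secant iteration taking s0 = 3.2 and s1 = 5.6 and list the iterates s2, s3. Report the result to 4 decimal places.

3.7750, 3.8869

g(3.2) = -5.060000, g(5.6) = 16.060000
s2 = 5.600000 − 16.060000·(5.600000 − 3.200000) / (16.060000 − (-5.060000)) = 5.600000 − (38.544000)/(21.120000) = 3.775000
g(3.775000) = -1.049375
s3 = 3.775000 − (-1.049375)·(3.775000 − 5.600000) / (-1.049375 − 16.060000) = 3.775000 − (1.915109)/(-17.109375) = 3.886933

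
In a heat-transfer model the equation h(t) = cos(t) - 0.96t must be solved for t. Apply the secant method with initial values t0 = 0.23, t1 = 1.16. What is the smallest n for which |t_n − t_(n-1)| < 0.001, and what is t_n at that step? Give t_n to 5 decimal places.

h(0.23) = 0.7528664, h(1.16) = -0.7142605
t2 = 1.1600000 − (-0.7142605)·(0.9300000)/(-1.4671269) = 0.7072360;  |Δ| = 0.4527640
h(0.7072360) = 0.0812141
t3 = 0.7072360 − 0.0812141·(-0.4527640)/(0.7954746) = 0.7534610;  |Δ| = 0.0462250
h(0.7534610) = 0.0060028
t4 = 0.7534610 − 0.0060028·(0.0462250)/(-0.0752113) = 0.7571503;  |Δ| = 0.0036893
h(0.7571503) = -0.0000680
t5 = 0.7571503 − (-0.0000680)·(0.0036893)/(-0.0060708) = 0.7571090;  |Δ| = 0.0000413
|t5 − t4| = 0.0000413 < 0.001

n = 5, t_n = 0.75711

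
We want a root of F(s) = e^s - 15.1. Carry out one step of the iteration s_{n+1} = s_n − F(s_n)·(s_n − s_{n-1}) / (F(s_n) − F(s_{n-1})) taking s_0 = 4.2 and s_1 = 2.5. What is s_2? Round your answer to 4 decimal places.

2.5910

F(4.2) = 51.586331, F(2.5) = -2.917506
s_2 = 2.500000 − (-2.917506)·(2.500000 − 4.200000) / (-2.917506 − 51.586331) = 2.500000 − (4.959760)/(-54.503837) = 2.590998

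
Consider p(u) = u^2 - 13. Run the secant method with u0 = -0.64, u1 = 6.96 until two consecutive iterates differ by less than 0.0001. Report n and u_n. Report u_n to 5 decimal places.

p(-0.64) = -12.5904000, p(6.96) = 35.4416000
u2 = 6.9600000 − 35.4416000·(7.6000000)/(48.0320000) = 1.3521519;  |Δ| = 5.6078481
p(1.3521519) = -11.1716852
u3 = 1.3521519 − (-11.1716852)·(-5.6078481)/(-46.6132852) = 2.6961703;  |Δ| = 1.3440184
p(2.6961703) = -5.7306656
u4 = 2.6961703 − (-5.7306656)·(1.3440184)/(5.4410196) = 4.1117359;  |Δ| = 1.4155656
p(4.1117359) = 3.9063722
u5 = 4.1117359 − 3.9063722·(1.4155656)/(9.6370378) = 3.5379366;  |Δ| = 0.5737993
p(3.5379366) = -0.4830049
u6 = 3.5379366 − (-0.4830049)·(-0.5737993)/(-4.3893771) = 3.6010772;  |Δ| = 0.0631406
p(3.6010772) = -0.0322433
u7 = 3.6010772 − (-0.0322433)·(0.0631406)/(0.4507616) = 3.6055937;  |Δ| = 0.0045165
p(3.6055937) = 0.0003056
u8 = 3.6055937 − 0.0003056·(0.0045165)/(0.0325489) = 3.6055512;  |Δ| = 0.0000424
|u8 − u7| = 0.0000424 < 0.0001

n = 8, u_n = 3.60555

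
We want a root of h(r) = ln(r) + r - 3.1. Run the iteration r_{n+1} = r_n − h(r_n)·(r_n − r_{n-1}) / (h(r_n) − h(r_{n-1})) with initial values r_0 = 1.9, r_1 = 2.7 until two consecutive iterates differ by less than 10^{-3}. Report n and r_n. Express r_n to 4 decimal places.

h(1.9) = -0.558146, h(2.7) = 0.593252
r_2 = 2.700000 − 0.593252·(0.800000)/(1.151398) = 2.287804;  |Δ| = 0.412196
h(2.287804) = 0.015397
r_3 = 2.287804 − 0.015397·(-0.412196)/(-0.577855) = 2.276821;  |Δ| = 0.010983
h(2.276821) = -0.000398
r_4 = 2.276821 − (-0.000398)·(-0.010983)/(-0.015795) = 2.277098;  |Δ| = 0.000277
|r_4 − r_3| = 0.000277 < 10^{-3}

n = 4, r_n = 2.2771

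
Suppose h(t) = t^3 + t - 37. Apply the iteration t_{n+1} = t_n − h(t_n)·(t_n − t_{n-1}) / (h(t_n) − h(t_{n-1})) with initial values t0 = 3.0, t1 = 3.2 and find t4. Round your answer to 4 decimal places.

3.2322

h(3.0) = -7.000000, h(3.2) = -1.032000
t2 = 3.200000 − (-1.032000)·(3.200000 − 3.000000) / (-1.032000 − (-7.000000)) = 3.200000 − (-0.206400)/(5.968000) = 3.234584
h(3.234584) = 0.076543
t3 = 3.234584 − 0.076543·(3.234584 − 3.200000) / (0.076543 − (-1.032000)) = 3.234584 − (0.002647)/(1.108543) = 3.232196
h(3.232196) = -0.000743
t4 = 3.232196 − (-0.000743)·(3.232196 − 3.234584) / (-0.000743 − 0.076543) = 3.232196 − (0.000002)/(-0.077286) = 3.232219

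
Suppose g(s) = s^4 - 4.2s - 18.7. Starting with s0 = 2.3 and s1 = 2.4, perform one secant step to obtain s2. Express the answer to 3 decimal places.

2.308

g(2.3) = -0.37590, g(2.4) = 4.39760
s2 = 2.40000 − 4.39760·(2.40000 − 2.30000) / (4.39760 − (-0.37590)) = 2.40000 − (0.43976)/(4.77350) = 2.30787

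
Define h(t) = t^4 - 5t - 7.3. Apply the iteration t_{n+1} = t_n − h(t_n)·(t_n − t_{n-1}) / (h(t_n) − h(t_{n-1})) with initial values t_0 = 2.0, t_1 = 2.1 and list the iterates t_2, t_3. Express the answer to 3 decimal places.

2.044, 2.046

h(2.0) = -1.30000, h(2.1) = 1.64810
t_2 = 2.10000 − 1.64810·(2.10000 − 2.00000) / (1.64810 − (-1.30000)) = 2.10000 − (0.16481)/(2.94810) = 2.04410
h(2.04410) = -0.06205
t_3 = 2.04410 − (-0.06205)·(2.04410 − 2.10000) / (-0.06205 − 1.64810) = 2.04410 − (0.00347)/(-1.71015) = 2.04612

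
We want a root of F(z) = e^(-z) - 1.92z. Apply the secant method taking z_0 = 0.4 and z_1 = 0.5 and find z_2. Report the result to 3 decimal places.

F(0.4) = -0.09768, F(0.5) = -0.35347
z_2 = 0.50000 − (-0.35347)·(0.50000 − 0.40000) / (-0.35347 − (-0.09768)) = 0.50000 − (-0.03535)/(-0.25579) = 0.36181

0.362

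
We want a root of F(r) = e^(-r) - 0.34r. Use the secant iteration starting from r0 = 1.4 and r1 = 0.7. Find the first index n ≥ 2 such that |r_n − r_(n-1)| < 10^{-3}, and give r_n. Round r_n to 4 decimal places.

F(1.4) = -0.229403, F(0.7) = 0.258585
r2 = 0.700000 − 0.258585·(-0.700000)/(0.487988) = 1.070930;  |Δ| = 0.370930
F(1.070930) = -0.021427
r3 = 1.070930 − (-0.021427)·(0.370930)/(-0.280012) = 1.042546;  |Δ| = 0.028384
F(1.042546) = -0.001910
r4 = 1.042546 − (-0.001910)·(-0.028384)/(0.019517) = 1.039769;  |Δ| = 0.002778
F(1.039769) = 0.000015
r5 = 1.039769 − 0.000015·(-0.002778)/(0.001925) = 1.039790;  |Δ| = 0.000022
|r5 − r4| = 0.000022 < 10^{-3}

n = 5, r_n = 1.0398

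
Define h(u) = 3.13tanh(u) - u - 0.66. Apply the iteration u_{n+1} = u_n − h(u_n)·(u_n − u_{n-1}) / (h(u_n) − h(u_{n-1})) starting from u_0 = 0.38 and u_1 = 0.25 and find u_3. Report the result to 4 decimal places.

h(0.38) = 0.095274, h(0.25) = -0.143405
u_2 = 0.250000 − (-0.143405)·(0.250000 − 0.380000) / (-0.143405 − 0.095274) = 0.250000 − (0.018643)/(-0.238679) = 0.328107
h(0.328107) = 0.003537
u_3 = 0.328107 − 0.003537·(0.328107 − 0.250000) / (0.003537 − (-0.143405)) = 0.328107 − (0.000276)/(0.146941) = 0.326228

0.3262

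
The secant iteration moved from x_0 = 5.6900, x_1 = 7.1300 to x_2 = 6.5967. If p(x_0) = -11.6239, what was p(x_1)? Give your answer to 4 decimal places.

The secant line through (5.6900, -11.6239) and (7.1300, p(x_1)) crosses zero at x_2 = 6.5967.
So (5.6900, -11.6239), (7.1300, p(x_1)), (6.5967, 0) are collinear:
p(x_1) = -11.6239 · (7.1300 − 6.5967) / (5.6900 − 6.5967) = -11.6239 · (0.533300)/(-0.906700) = 6.836910

6.8369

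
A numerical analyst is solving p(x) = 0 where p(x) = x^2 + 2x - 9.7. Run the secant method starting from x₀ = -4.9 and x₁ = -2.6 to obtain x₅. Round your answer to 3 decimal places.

p(-4.9) = 4.51000, p(-2.6) = -8.14000
x₂ = -2.60000 − (-8.14000)·(-2.60000 − (-4.90000)) / (-8.14000 − 4.51000) = -2.60000 − (-18.72200)/(-12.65000) = -4.08000
p(-4.08000) = -1.21360
x₃ = -4.08000 − (-1.21360)·(-4.08000 − (-2.60000)) / (-1.21360 − (-8.14000)) = -4.08000 − (1.79613)/(6.92640) = -4.33932
p(-4.33932) = 0.45103
x₄ = -4.33932 − 0.45103·(-4.33932 − (-4.08000)) / (0.45103 − (-1.21360)) = -4.33932 − (-0.11696)/(1.66463) = -4.26905
p(-4.26905) = -0.01328
x₅ = -4.26905 − (-0.01328)·(-4.26905 − (-4.33932)) / (-0.01328 − 0.45103) = -4.26905 − (-0.00093)/(-0.46432) = -4.27106

-4.271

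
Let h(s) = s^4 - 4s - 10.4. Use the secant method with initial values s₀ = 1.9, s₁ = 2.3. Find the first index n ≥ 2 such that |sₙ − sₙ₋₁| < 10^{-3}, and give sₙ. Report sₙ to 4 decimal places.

n = 5, sₙ = 2.0801

h(1.9) = -4.967900, h(2.3) = 8.384100
s₂ = 2.300000 − 8.384100·(0.400000)/(13.352000) = 2.048829;  |Δ| = 0.251171
h(2.048829) = -0.974639
s₃ = 2.048829 − (-0.974639)·(-0.251171)/(-9.358739) = 2.074986;  |Δ| = 0.026158
h(2.074986) = -0.162032
s₄ = 2.074986 − (-0.162032)·(0.026158)/(0.812607) = 2.080202;  |Δ| = 0.005216
h(2.080202) = 0.004199
s₅ = 2.080202 − 0.004199·(0.005216)/(0.166231) = 2.080070;  |Δ| = 0.000132
|s₅ − s₄| = 0.000132 < 10^{-3}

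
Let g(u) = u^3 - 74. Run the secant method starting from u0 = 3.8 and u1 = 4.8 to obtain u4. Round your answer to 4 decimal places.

4.1984

g(3.8) = -19.128000, g(4.8) = 36.592000
u2 = 4.800000 − 36.592000·(4.800000 − 3.800000) / (36.592000 − (-19.128000)) = 4.800000 − (36.592000)/(55.720000) = 4.143288
g(4.143288) = -2.872863
u3 = 4.143288 − (-2.872863)·(4.143288 − 4.800000) / (-2.872863 − 36.592000) = 4.143288 − (1.886644)/(-39.464863) = 4.191094
g(4.191094) = -0.382331
u4 = 4.191094 − (-0.382331)·(4.191094 − 4.143288) / (-0.382331 − (-2.872863)) = 4.191094 − (-0.018278)/(2.490532) = 4.198432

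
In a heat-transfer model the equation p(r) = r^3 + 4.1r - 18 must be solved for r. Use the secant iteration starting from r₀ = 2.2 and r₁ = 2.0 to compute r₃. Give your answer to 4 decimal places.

p(2.2) = 1.668000, p(2.0) = -1.800000
r₂ = 2.000000 − (-1.800000)·(2.000000 − 2.200000) / (-1.800000 − 1.668000) = 2.000000 − (0.360000)/(-3.468000) = 2.103806
p(2.103806) = -0.062947
r₃ = 2.103806 − (-0.062947)·(2.103806 − 2.000000) / (-0.062947 − (-1.800000)) = 2.103806 − (-0.006534)/(1.737053) = 2.107568

2.1076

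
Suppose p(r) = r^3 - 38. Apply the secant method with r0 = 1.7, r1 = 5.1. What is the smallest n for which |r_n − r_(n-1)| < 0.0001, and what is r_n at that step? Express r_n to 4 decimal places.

n = 8, r_n = 3.3620

p(1.7) = -33.087000, p(5.1) = 94.651000
r2 = 5.100000 − 94.651000·(3.400000)/(127.738000) = 2.580676;  |Δ| = 2.519324
p(2.580676) = -20.812984
r3 = 2.580676 − (-20.812984)·(-2.519324)/(-115.463984) = 3.034797;  |Δ| = 0.454121
p(3.034797) = -10.049533
r4 = 3.034797 − (-10.049533)·(0.454121)/(10.763451) = 3.458798;  |Δ| = 0.424000
p(3.458798) = 3.378567
r5 = 3.458798 − 3.378567·(0.424000)/(13.428099) = 3.352117;  |Δ| = 0.106680
p(3.352117) = -0.333295
r6 = 3.352117 − (-0.333295)·(-0.106680)/(-3.711862) = 3.361696;  |Δ| = 0.009579
p(3.361696) = -0.009462
r7 = 3.361696 − (-0.009462)·(0.009579)/(0.323833) = 3.361976;  |Δ| = 0.000280
p(3.361976) = 0.000028
r8 = 3.361976 − 0.000028·(0.000280)/(0.009490) = 3.361975;  |Δ| = 0.000001
|r8 − r7| = 0.000001 < 0.0001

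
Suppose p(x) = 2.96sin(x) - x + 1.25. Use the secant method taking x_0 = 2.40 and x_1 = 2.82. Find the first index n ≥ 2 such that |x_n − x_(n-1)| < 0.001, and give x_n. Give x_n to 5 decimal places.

n = 4, x_n = 2.64923

p(2.40) = 0.8493710, p(2.82) = -0.6344092
x_2 = 2.8200000 − (-0.6344092)·(0.4200000)/(-1.4837802) = 2.6404236;  |Δ| = 0.1795764
p(2.6404236) = 0.0317117
x_3 = 2.6404236 − 0.0317117·(-0.1795764)/(0.6661209) = 2.6489726;  |Δ| = 0.0085490
p(2.6489726) = 0.0009179
x_4 = 2.6489726 − 0.0009179·(0.0085490)/(-0.0307938) = 2.6492275;  |Δ| = 0.0002548
|x_4 − x_3| = 0.0002548 < 0.001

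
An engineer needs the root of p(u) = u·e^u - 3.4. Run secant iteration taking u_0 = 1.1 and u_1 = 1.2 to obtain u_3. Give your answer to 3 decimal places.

p(1.1) = -0.09542, p(1.2) = 0.58414
u_2 = 1.20000 − 0.58414·(1.20000 − 1.10000) / (0.58414 − (-0.09542)) = 1.20000 − (0.05841)/(0.67956) = 1.11404
p(1.11404) = -0.00591
u_3 = 1.11404 − (-0.00591)·(1.11404 − 1.20000) / (-0.00591 − 0.58414) = 1.11404 − (0.00051)/(-0.59005) = 1.11490

1.115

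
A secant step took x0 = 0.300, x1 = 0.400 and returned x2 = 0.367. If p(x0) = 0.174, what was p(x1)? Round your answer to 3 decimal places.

The secant line through (0.300, 0.174) and (0.400, p(x1)) crosses zero at x2 = 0.367.
So (0.300, 0.174), (0.400, p(x1)), (0.367, 0) are collinear:
p(x1) = 0.174 · (0.400 − 0.367) / (0.300 − 0.367) = 0.174 · (0.03300)/(-0.06700) = -0.08570

-0.086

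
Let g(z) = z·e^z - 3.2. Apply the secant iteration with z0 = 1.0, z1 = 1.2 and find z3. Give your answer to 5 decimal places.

g(1.0) = -0.4817182, g(1.2) = 0.7841403
z2 = 1.2000000 − 0.7841403·(1.2000000 − 1.0000000) / (0.7841403 − (-0.4817182)) = 1.2000000 − (0.1568281)/(1.2658585) = 1.0761093
g(1.0761093) = -0.0435077
z3 = 1.0761093 − (-0.0435077)·(1.0761093 − 1.2000000) / (-0.0435077 − 0.7841403) = 1.0761093 − (0.0053902)/(-0.8276480) = 1.0826220

1.08262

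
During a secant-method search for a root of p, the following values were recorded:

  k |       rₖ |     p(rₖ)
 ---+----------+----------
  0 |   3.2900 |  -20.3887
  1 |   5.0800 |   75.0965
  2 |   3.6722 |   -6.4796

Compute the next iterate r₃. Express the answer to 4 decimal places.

3.7840

r₃ = 3.6722 − (-6.4796)·(3.6722 − 5.0800) / (-6.4796 − 75.0965)
   = 3.6722 − (9.121981)/(-81.576100) = 3.784022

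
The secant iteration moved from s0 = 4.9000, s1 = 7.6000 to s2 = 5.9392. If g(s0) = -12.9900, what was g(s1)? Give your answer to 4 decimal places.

20.7600

The secant line through (4.9000, -12.9900) and (7.6000, g(s1)) crosses zero at s2 = 5.9392.
So (4.9000, -12.9900), (7.6000, g(s1)), (5.9392, 0) are collinear:
g(s1) = -12.9900 · (7.6000 − 5.9392) / (4.9000 − 5.9392) = -12.9900 · (1.660800)/(-1.039200) = 20.760000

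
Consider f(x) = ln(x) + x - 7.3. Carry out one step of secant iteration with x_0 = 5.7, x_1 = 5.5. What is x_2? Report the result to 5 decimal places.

5.58082

f(5.7) = 0.1404662, f(5.5) = -0.0952519
x_2 = 5.5000000 − (-0.0952519)·(5.5000000 − 5.7000000) / (-0.0952519 − 0.1404662) = 5.5000000 − (0.0190504)/(-0.2357181) = 5.5808185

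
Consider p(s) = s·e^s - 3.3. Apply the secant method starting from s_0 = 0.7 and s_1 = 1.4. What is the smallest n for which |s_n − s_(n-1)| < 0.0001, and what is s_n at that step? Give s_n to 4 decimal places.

p(0.7) = -1.890373, p(1.4) = 2.377280
s_2 = 1.400000 − 2.377280·(0.700000)/(4.267653) = 1.010068;  |Δ| = 0.389932
p(1.010068) = -0.526570
s_3 = 1.010068 − (-0.526570)·(-0.389932)/(-2.903850) = 1.080776;  |Δ| = 0.070708
p(1.080776) = -0.114990
s_4 = 1.080776 − (-0.114990)·(0.070708)/(0.411579) = 1.100531;  |Δ| = 0.019755
p(1.100531) = 0.007934
s_5 = 1.100531 − 0.007934·(0.019755)/(0.122925) = 1.099256;  |Δ| = 0.001275
p(1.099256) = -0.000109
s_6 = 1.099256 − (-0.000109)·(-0.001275)/(-0.008043) = 1.099273;  |Δ| = 0.000017
|s_6 − s_5| = 0.000017 < 0.0001

n = 6, s_n = 1.0993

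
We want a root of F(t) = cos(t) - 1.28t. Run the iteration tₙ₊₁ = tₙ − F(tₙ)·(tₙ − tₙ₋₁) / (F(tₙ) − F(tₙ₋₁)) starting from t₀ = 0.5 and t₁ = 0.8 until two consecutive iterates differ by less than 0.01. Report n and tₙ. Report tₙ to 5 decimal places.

n = 3, tₙ = 0.63071

F(0.5) = 0.2375826, F(0.8) = -0.3272933
t₂ = 0.8000000 − (-0.3272933)·(0.3000000)/(-0.5648759) = 0.6261778;  |Δ| = 0.1738222
F(0.6261778) = 0.0087659
t₃ = 0.6261778 − 0.0087659·(-0.1738222)/(0.3360592) = 0.6307118;  |Δ| = 0.0045341
|t₃ − t₂| = 0.0045341 < 0.01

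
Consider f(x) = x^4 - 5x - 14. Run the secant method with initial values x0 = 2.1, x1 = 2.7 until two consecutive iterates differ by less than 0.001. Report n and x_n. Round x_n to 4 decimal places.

n = 5, x_n = 2.2406

f(2.1) = -5.051900, f(2.7) = 25.644100
x2 = 2.700000 − 25.644100·(0.600000)/(30.696000) = 2.198747;  |Δ| = 0.501253
f(2.198747) = -1.621455
x3 = 2.198747 − (-1.621455)·(-0.501253)/(-27.265555) = 2.228556;  |Δ| = 0.029809
f(2.228556) = -0.477034
x4 = 2.228556 − (-0.477034)·(0.029809)/(1.144421) = 2.240981;  |Δ| = 0.012425
f(2.240981) = 0.015557
x5 = 2.240981 − 0.015557·(0.012425)/(0.492591) = 2.240589;  |Δ| = 0.000392
|x5 − x4| = 0.000392 < 0.001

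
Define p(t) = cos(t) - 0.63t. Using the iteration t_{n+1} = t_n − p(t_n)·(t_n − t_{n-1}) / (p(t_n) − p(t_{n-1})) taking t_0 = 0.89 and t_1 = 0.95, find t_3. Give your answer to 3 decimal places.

0.938

p(0.89) = 0.06871, p(0.95) = -0.01682
t_2 = 0.95000 − (-0.01682)·(0.95000 − 0.89000) / (-0.01682 − 0.06871) = 0.95000 − (-0.00101)/(-0.08553) = 0.93820
p(0.93820) = 0.00017
t_3 = 0.93820 − 0.00017·(0.93820 − 0.95000) / (0.00017 − (-0.01682)) = 0.93820 − (0.00000)/(0.01699) = 0.93832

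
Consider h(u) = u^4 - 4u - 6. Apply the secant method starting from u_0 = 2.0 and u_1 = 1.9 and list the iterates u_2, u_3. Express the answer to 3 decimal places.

1.922, 1.924

h(2.0) = 2.00000, h(1.9) = -0.56790
u_2 = 1.90000 − (-0.56790)·(1.90000 − 2.00000) / (-0.56790 − 2.00000) = 1.90000 − (0.05679)/(-2.56790) = 1.92212
h(1.92212) = -0.03893
u_3 = 1.92212 − (-0.03893)·(1.92212 − 1.90000) / (-0.03893 − (-0.56790)) = 1.92212 − (-0.00086)/(0.52897) = 1.92374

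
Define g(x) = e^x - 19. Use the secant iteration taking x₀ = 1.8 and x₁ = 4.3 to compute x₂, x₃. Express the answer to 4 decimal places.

2.2786, 2.5706

g(1.8) = -12.950353, g(4.3) = 54.699794
x₂ = 4.300000 − 54.699794·(4.300000 − 1.800000) / (54.699794 − (-12.950353)) = 4.300000 − (136.749484)/(67.650146) = 2.278578
g(2.278578) = -9.237211
x₃ = 2.278578 − (-9.237211)·(2.278578 − 4.300000) / (-9.237211 − 54.699794) = 2.278578 − (18.672300)/(-63.937004) = 2.570620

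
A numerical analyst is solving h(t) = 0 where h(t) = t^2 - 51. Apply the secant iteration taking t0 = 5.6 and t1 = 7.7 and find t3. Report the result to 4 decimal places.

h(5.6) = -19.640000, h(7.7) = 8.290000
t2 = 7.700000 − 8.290000·(7.700000 − 5.600000) / (8.290000 − (-19.640000)) = 7.700000 − (17.409000)/(27.930000) = 7.076692
h(7.076692) = -0.920434
t3 = 7.076692 − (-0.920434)·(7.076692 − 7.700000) / (-0.920434 − 8.290000) = 7.076692 − (0.573714)/(-9.210434) = 7.138981

7.1390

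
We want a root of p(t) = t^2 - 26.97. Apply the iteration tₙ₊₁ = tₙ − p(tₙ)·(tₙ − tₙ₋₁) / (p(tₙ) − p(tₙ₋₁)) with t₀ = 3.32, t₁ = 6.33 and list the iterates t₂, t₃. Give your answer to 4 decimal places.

p(3.32) = -15.947600, p(6.33) = 13.098900
t₂ = 6.330000 − 13.098900·(6.330000 − 3.320000) / (13.098900 − (-15.947600)) = 6.330000 − (39.427689)/(29.046500) = 4.972601
p(4.972601) = -2.243239
t₃ = 4.972601 − (-2.243239)·(4.972601 − 6.330000) / (-2.243239 − 13.098900) = 4.972601 − (3.044970)/(-15.342139) = 5.171072

4.9726, 5.1711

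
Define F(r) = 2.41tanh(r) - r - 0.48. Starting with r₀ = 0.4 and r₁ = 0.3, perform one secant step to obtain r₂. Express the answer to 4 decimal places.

0.3686

F(0.4) = 0.035677, F(0.3) = -0.077937
r₂ = 0.300000 − (-0.077937)·(0.300000 − 0.400000) / (-0.077937 − 0.035677) = 0.300000 − (0.007794)/(-0.113614) = 0.368598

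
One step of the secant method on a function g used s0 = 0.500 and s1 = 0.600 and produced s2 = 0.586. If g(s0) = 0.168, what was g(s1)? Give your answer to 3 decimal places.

The secant line through (0.500, 0.168) and (0.600, g(s1)) crosses zero at s2 = 0.586.
So (0.500, 0.168), (0.600, g(s1)), (0.586, 0) are collinear:
g(s1) = 0.168 · (0.600 − 0.586) / (0.500 − 0.586) = 0.168 · (0.01400)/(-0.08600) = -0.02735

-0.027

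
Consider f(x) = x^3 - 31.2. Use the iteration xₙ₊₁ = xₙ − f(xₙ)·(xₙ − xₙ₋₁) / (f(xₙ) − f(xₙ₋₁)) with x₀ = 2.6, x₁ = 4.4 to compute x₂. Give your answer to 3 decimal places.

f(2.6) = -13.62400, f(4.4) = 53.98400
x₂ = 4.40000 − 53.98400·(4.40000 − 2.60000) / (53.98400 − (-13.62400)) = 4.40000 − (97.17120)/(67.60800) = 2.96273

2.963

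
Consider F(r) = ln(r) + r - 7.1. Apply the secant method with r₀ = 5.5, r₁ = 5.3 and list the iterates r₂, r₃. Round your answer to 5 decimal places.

F(5.5) = 0.1047481, F(5.3) = -0.1322932
r₂ = 5.3000000 − (-0.1322932)·(5.3000000 − 5.5000000) / (-0.1322932 − 0.1047481) = 5.3000000 − (0.0264586)/(-0.2370413) = 5.4116204
F(5.4116204) = 0.0001689
r₃ = 5.4116204 − 0.0001689·(5.4116204 − 5.3000000) / (0.0001689 − (-0.1322932)) = 5.4116204 − (0.0000189)/(0.1324621) = 5.4114780

5.41162, 5.41148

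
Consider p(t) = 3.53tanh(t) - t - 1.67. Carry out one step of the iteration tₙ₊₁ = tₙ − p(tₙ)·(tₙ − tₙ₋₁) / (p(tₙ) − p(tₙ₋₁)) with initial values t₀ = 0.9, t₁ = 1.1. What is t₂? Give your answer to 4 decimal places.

0.9853

p(0.9) = -0.041469, p(1.1) = 0.055762
t₂ = 1.100000 − 0.055762·(1.100000 − 0.900000) / (0.055762 − (-0.041469)) = 1.100000 − (0.011152)/(0.097230) = 0.985300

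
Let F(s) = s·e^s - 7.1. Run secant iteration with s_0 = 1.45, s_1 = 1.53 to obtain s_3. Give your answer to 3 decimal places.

1.533

F(1.45) = -0.91848, F(1.53) = -0.03419
s_2 = 1.53000 − (-0.03419)·(1.53000 − 1.45000) / (-0.03419 − (-0.91848)) = 1.53000 − (-0.00274)/(0.88429) = 1.53309
F(1.53309) = 0.00203
s_3 = 1.53309 − 0.00203·(1.53309 − 1.53000) / (0.00203 − (-0.03419)) = 1.53309 − (0.00001)/(0.03622) = 1.53292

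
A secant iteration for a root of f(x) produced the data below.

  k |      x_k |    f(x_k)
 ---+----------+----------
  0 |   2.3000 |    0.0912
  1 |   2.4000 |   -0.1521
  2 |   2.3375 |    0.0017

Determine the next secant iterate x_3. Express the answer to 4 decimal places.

x_3 = 2.3375 − 0.0017·(2.3375 − 2.4000) / (0.0017 − (-0.1521))
   = 2.3375 − (-0.000106)/(0.153800) = 2.338191

2.3382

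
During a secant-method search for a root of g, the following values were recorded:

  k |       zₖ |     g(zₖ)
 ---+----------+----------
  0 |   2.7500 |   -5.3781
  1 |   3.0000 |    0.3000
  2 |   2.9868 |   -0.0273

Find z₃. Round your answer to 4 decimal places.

z₃ = 2.9868 − (-0.0273)·(2.9868 − 3.0000) / (-0.0273 − 0.3000)
   = 2.9868 − (0.000360)/(-0.327300) = 2.987901

2.9879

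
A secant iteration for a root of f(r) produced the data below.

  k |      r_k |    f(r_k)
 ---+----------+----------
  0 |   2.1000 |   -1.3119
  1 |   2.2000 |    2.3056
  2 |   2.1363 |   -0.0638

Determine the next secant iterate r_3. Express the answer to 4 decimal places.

2.1380

r_3 = 2.1363 − (-0.0638)·(2.1363 − 2.2000) / (-0.0638 − 2.3056)
   = 2.1363 − (0.004064)/(-2.369400) = 2.138015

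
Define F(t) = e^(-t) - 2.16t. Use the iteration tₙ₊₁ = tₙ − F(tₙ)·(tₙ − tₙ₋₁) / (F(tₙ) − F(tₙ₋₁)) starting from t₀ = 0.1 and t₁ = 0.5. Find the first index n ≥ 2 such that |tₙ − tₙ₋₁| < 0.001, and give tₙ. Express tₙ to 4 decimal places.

n = 4, tₙ = 0.3321

F(0.1) = 0.688837, F(0.5) = -0.473469
t₂ = 0.500000 − (-0.473469)·(0.400000)/(-1.162307) = 0.337059;  |Δ| = 0.162941
F(0.337059) = -0.014180
t₃ = 0.337059 − (-0.014180)·(-0.162941)/(0.459289) = 0.332028;  |Δ| = 0.005031
F(0.332028) = 0.000286
t₄ = 0.332028 − 0.000286·(-0.005031)/(0.014466) = 0.332128;  |Δ| = 0.000100
|t₄ − t₃| = 0.000100 < 0.001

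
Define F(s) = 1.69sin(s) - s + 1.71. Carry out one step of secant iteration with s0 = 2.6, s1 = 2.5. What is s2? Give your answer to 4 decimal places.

F(2.6) = -0.018803, F(2.5) = 0.221418
s2 = 2.500000 − 0.221418·(2.500000 − 2.600000) / (0.221418 − (-0.018803)) = 2.500000 − (-0.022142)/(0.240221) = 2.592173

2.5922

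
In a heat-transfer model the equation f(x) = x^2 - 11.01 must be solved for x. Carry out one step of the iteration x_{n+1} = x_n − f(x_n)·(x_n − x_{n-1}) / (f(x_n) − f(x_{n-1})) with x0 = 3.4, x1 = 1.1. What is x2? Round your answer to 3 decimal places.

3.278

f(3.4) = 0.55000, f(1.1) = -9.80000
x2 = 1.10000 − (-9.80000)·(1.10000 − 3.40000) / (-9.80000 − 0.55000) = 1.10000 − (22.54000)/(-10.35000) = 3.27778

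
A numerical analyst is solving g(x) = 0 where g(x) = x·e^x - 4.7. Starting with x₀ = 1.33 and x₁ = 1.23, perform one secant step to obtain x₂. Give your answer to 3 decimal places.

g(1.33) = 0.32879, g(1.23) = -0.49189
x₂ = 1.23000 − (-0.49189)·(1.23000 − 1.33000) / (-0.49189 − 0.32879) = 1.23000 − (0.04919)/(-0.82068) = 1.28994

1.290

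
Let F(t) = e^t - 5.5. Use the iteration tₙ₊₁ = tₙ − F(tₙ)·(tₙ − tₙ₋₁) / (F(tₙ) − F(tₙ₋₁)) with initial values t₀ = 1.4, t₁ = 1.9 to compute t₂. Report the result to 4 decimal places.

1.6746

F(1.4) = -1.444800, F(1.9) = 1.185894
t₂ = 1.900000 − 1.185894·(1.900000 − 1.400000) / (1.185894 − (-1.444800)) = 1.900000 − (0.592947)/(2.630694) = 1.674604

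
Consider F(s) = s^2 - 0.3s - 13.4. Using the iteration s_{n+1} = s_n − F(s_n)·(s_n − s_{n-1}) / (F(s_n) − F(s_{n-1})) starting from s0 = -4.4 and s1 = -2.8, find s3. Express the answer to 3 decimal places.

F(-4.4) = 7.28000, F(-2.8) = -4.72000
s2 = -2.80000 − (-4.72000)·(-2.80000 − (-4.40000)) / (-4.72000 − 7.28000) = -2.80000 − (-7.55200)/(-12.00000) = -3.42933
F(-3.42933) = -0.61087
s3 = -3.42933 − (-0.61087)·(-3.42933 − (-2.80000)) / (-0.61087 − (-4.72000)) = -3.42933 − (0.38444)/(4.10913) = -3.52289

-3.523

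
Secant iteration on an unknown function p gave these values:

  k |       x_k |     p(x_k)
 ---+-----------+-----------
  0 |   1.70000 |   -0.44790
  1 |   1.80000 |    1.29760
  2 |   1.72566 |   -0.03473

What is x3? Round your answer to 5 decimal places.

x3 = 1.72566 − (-0.03473)·(1.72566 − 1.80000) / (-0.03473 − 1.29760)
   = 1.72566 − (0.0025818)/(-1.3323300) = 1.7275978

1.72760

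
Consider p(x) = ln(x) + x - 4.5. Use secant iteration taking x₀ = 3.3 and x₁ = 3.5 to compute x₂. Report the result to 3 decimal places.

p(3.3) = -0.00608, p(3.5) = 0.25276
x₂ = 3.50000 − 0.25276·(3.50000 − 3.30000) / (0.25276 − (-0.00608)) = 3.50000 − (0.05055)/(0.25884) = 3.30470

3.305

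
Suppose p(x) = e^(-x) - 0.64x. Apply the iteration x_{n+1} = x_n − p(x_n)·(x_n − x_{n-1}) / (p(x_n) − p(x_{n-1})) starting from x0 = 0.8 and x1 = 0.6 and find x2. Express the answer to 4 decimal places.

p(0.8) = -0.062671, p(0.6) = 0.164812
x2 = 0.600000 − 0.164812·(0.600000 − 0.800000) / (0.164812 − (-0.062671)) = 0.600000 − (-0.032962)/(0.227483) = 0.744900

0.7449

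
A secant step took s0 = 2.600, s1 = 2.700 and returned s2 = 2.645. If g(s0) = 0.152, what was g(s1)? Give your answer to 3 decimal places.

The secant line through (2.600, 0.152) and (2.700, g(s1)) crosses zero at s2 = 2.645.
So (2.600, 0.152), (2.700, g(s1)), (2.645, 0) are collinear:
g(s1) = 0.152 · (2.700 − 2.645) / (2.600 − 2.645) = 0.152 · (0.05500)/(-0.04500) = -0.18578

-0.186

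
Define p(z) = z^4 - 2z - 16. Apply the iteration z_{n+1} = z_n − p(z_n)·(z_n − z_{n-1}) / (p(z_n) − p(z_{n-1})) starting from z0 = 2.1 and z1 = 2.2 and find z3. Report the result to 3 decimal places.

p(2.1) = -0.75190, p(2.2) = 3.02560
z2 = 2.20000 − 3.02560·(2.20000 − 2.10000) / (3.02560 − (-0.75190)) = 2.20000 − (0.30256)/(3.77750) = 2.11990
p(2.11990) = -0.04381
z3 = 2.11990 − (-0.04381)·(2.11990 − 2.20000) / (-0.04381 − 3.02560) = 2.11990 − (0.00351)/(-3.06941) = 2.12105

2.121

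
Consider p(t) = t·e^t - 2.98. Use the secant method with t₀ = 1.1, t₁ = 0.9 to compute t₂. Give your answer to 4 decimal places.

1.0405

p(1.1) = 0.324583, p(0.9) = -0.766357
t₂ = 0.900000 − (-0.766357)·(0.900000 − 1.100000) / (-0.766357 − 0.324583) = 0.900000 − (0.153271)/(-1.090940) = 1.040495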